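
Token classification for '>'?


Pattern: operator symbol
Type: OPERATOR


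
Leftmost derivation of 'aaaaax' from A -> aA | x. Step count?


Derivation: A => aA => aaA => aaaA => aaaaA => aaaaaA => aaaaax
Steps: 6


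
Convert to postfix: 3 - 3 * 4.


* has higher precedence, evaluate 3*4 first
Postfix: 3 3 4 * -


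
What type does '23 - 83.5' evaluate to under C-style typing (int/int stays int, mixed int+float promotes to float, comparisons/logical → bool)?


Operand types: int - float
Rule: mixed int/float promotes to float; int/int stays int
Result type: float


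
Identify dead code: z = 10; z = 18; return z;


first assignment to z is overwritten before any read
Dead: 'z = 10'


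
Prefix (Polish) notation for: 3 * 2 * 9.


left-to-right (same/higher precedence on left): tree is (* (* 3 2) 9)
Prefix: * * 3 2 9


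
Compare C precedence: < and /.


'/' is multiplicative (level 10); '<' is relational (level 7)
Higher level binds tighter
'/' has higher precedence than '<'


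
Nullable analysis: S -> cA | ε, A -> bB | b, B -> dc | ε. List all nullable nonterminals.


A nonterminal is nullable iff some alternative derives ε (directly, or every symbol in it is nullable)
Nullable: {B, S}


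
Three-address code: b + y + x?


Break into single-operator statements:
t1 = b + y
t2 = t1 + x


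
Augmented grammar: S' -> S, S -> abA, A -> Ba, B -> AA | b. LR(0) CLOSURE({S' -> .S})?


Start: S' -> .S
For each item with dot before a nonterminal B, add B -> .γ for every B-production
Closure: [S' -> .S, S -> .abA]


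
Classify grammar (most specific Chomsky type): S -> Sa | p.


Left-linear: every RHS is a terminal or one nonterminal followed by a terminal
Classification: Type 3 (Regular)


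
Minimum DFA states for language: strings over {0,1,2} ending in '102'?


Track the longest suffix of input matching a prefix of '102': 4 classes (prefixes of length 0..3)
Minimal DFA: 4 states


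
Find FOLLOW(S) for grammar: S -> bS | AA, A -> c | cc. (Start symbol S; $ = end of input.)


$ ∈ FOLLOW(S). For each A -> αBβ: add FIRST(β)\{ε} to FOLLOW(B); if β nullable, add FOLLOW(A).
FOLLOW(S) = {$}


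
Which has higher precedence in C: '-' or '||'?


'-' is additive (level 9); '||' is logical OR (level 1)
Higher level binds tighter
'-' has higher precedence than '||'


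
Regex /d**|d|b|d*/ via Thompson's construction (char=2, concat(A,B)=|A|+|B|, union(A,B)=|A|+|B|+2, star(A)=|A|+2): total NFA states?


Syntax tree has 4 char leaf(s), 3 union(s), 3 star(s)
chars contribute 4×2 = 8; each union adds +2; each star adds +2
Total: 8 + 6 + 6 = 20 states


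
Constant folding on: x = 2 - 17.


2 - 17 = -15 at compile time
Optimized: x = -15


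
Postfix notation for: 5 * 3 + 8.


Left to right (same or higher precedence on left)
Postfix: 5 3 * 8 +


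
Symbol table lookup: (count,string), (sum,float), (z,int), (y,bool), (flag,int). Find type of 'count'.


Lookup 'count' → type string


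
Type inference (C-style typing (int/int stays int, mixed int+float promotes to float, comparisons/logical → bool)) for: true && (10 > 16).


Operand types: bool && bool
Rule: logical operators take bool operands and yield bool
Result type: bool


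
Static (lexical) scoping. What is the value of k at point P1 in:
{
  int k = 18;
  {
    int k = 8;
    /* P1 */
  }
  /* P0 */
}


k declared in the same block as P1
k = 8


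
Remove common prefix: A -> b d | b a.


Common prefix: 'b'
Factored: A -> b A', A' -> d | a


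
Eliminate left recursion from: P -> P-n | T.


Left-recursive alternatives: P-n; non-recursive: T
Introduce P': P -> TP', P' -> -nP' | ε


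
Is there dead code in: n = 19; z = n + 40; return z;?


n is read by z's definition; z is returned
No dead code


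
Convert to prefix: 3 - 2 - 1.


left-to-right (same/higher precedence on left): tree is (- (- 3 2) 1)
Prefix: - - 3 2 1


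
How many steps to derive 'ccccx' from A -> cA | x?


Derivation: A => cA => ccA => cccA => ccccA => ccccx
Steps: 5


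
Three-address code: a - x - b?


Break into single-operator statements:
t1 = a - x
t2 = t1 - b


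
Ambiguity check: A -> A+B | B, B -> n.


precedence layered via separate nonterminal B: deterministic
Unambiguous


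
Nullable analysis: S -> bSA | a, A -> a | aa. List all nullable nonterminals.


A nonterminal is nullable iff some alternative derives ε (directly, or every symbol in it is nullable)
Nullable: {}


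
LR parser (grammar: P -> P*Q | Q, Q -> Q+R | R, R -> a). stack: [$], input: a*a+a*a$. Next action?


no handle on stack; shift 'a'
Action: shift


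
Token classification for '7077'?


Pattern: digits only
Type: INTEGER_LITERAL


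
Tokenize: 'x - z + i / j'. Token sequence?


Scan left to right, longest-match per lexeme
Tokens: ID(x), OP(-), ID(z), OP(+), ID(i), OP(/), ID(j)


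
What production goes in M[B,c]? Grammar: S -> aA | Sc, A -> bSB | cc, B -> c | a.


For [B, c]: 'c' ∈ FIRST(c)
Entry: B -> c


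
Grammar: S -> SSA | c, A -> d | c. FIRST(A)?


Per alternative of A: FIRST(d) = {d}; FIRST(c) = {c}
FIRST(A) = {c, d}


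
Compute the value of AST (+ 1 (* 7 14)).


Evaluate inner: (* 7 14) = 98
Evaluate root: (+ 1 98) = 99
Result: 99


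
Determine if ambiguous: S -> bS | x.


right-linear, alternatives start with distinct terminals 'b' vs 'x': unique leftmost derivation
Unambiguous


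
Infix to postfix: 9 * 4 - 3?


Left to right (same or higher precedence on left)
Postfix: 9 4 * 3 -


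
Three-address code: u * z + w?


Break into single-operator statements:
t1 = u * z
t2 = t1 + w


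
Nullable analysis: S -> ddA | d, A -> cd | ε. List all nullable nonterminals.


A nonterminal is nullable iff some alternative derives ε (directly, or every symbol in it is nullable)
Nullable: {A}


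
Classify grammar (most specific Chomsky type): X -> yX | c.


Right-linear: every RHS is a terminal or a terminal followed by one nonterminal
Classification: Type 3 (Regular)


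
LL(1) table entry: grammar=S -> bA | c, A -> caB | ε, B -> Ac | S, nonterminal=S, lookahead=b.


For [S, b]: 'b' ∈ FIRST(bA)
Entry: S -> bA


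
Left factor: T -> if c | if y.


Common prefix: 'if'
Factored: T -> if T', T' -> c | y


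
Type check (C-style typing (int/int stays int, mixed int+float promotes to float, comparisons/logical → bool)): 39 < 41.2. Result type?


Operand types: int < float
Rule: comparison yields bool
Result type: bool


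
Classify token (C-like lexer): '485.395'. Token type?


Pattern: digits with a decimal point
Type: FLOAT_LITERAL


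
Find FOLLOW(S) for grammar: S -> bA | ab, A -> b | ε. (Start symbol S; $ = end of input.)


$ ∈ FOLLOW(S). For each A -> αBβ: add FIRST(β)\{ε} to FOLLOW(B); if β nullable, add FOLLOW(A).
FOLLOW(S) = {$}


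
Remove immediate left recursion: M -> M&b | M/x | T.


Left-recursive alternatives: M&b, M/x; non-recursive: T
Introduce M': M -> TM', M' -> &bM' | /xM' | ε


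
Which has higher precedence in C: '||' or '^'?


'^' is bitwise XOR (level 4); '||' is logical OR (level 1)
Higher level binds tighter
'^' has higher precedence than '||'


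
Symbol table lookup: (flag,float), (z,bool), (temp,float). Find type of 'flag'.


Lookup 'flag' → type float


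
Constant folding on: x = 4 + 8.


4 + 8 = 12 at compile time
Optimized: x = 12


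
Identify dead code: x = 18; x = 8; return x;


first assignment to x is overwritten before any read
Dead: 'x = 18'


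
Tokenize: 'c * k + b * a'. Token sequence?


Scan left to right, longest-match per lexeme
Tokens: ID(c), OP(*), ID(k), OP(+), ID(b), OP(*), ID(a)


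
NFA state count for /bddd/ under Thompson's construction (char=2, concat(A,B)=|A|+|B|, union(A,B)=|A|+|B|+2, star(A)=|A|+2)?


Syntax tree has 4 char leaf(s), 0 union(s), 0 star(s)
chars contribute 4×2 = 8; each union adds +2; each star adds +2
Total: 8 + 0 + 0 = 8 states


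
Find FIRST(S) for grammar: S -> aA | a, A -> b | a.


Per alternative of S: FIRST(aA) = {a}; FIRST(a) = {a}
FIRST(S) = {a}


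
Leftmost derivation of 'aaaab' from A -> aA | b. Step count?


Derivation: A => aA => aaA => aaaA => aaaaA => aaaab
Steps: 5


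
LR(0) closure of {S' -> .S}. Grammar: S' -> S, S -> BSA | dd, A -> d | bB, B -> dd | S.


Start: S' -> .S
For each item with dot before a nonterminal B, add B -> .γ for every B-production
Closure: [S' -> .S, S -> .BSA, S -> .dd, B -> .dd, B -> .S]


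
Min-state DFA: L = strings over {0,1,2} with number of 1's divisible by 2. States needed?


Track (count of 1) mod 2: states 0..1, accept at 0
Minimal DFA: 2 states


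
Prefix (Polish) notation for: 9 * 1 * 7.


left-to-right (same/higher precedence on left): tree is (* (* 9 1) 7)
Prefix: * * 9 1 7


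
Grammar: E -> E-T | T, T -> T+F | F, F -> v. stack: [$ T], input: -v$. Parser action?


lookahead ∉ {+} so T won't extend; reduce E -> T
Action: reduce (E -> T)


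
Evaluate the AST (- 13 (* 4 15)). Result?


Evaluate inner: (* 4 15) = 60
Evaluate root: (- 13 60) = -47
Result: -47


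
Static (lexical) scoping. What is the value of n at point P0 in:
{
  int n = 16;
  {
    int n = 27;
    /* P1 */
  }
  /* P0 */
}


n declared in the same block as P0
n = 16


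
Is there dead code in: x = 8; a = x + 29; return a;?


x is read by a's definition; a is returned
No dead code


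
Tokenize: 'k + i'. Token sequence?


Scan left to right, longest-match per lexeme
Tokens: ID(k), OP(+), ID(i)


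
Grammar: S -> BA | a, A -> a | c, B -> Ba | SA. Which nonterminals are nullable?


A nonterminal is nullable iff some alternative derives ε (directly, or every symbol in it is nullable)
Nullable: {}


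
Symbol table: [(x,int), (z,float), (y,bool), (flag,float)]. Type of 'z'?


Lookup 'z' → type float


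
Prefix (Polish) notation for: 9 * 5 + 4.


left-to-right (same/higher precedence on left): tree is (+ (* 9 5) 4)
Prefix: + * 9 5 4


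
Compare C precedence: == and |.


'==' is equality (level 6); '|' is bitwise OR (level 3)
Higher level binds tighter
'==' has higher precedence than '|'


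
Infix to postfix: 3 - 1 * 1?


* has higher precedence, evaluate 1*1 first
Postfix: 3 1 1 * -


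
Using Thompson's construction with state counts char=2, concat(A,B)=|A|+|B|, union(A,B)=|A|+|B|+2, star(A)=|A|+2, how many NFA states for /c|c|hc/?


Syntax tree has 4 char leaf(s), 2 union(s), 0 star(s)
chars contribute 4×2 = 8; each union adds +2; each star adds +2
Total: 8 + 4 + 0 = 12 states


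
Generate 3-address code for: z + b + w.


Break into single-operator statements:
t1 = z + b
t2 = t1 + w


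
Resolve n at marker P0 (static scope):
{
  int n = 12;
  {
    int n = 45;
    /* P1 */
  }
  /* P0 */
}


n declared in the same block as P0
n = 12


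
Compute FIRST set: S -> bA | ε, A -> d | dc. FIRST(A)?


Per alternative of A: FIRST(d) = {d}; FIRST(dc) = {d}
FIRST(A) = {d}


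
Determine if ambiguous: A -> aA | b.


right-linear, alternatives start with distinct terminals 'a' vs 'b': unique leftmost derivation
Unambiguous


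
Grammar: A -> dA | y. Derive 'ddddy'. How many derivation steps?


Derivation: A => dA => ddA => dddA => ddddA => ddddy
Steps: 5


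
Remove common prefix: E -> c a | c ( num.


Common prefix: 'c'
Factored: E -> c E', E' -> a | ( num


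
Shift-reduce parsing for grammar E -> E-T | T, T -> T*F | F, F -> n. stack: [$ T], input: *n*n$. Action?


shift '*' to continue T -> T*F
Action: shift


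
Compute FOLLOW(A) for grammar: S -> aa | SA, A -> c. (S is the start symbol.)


$ ∈ FOLLOW(S). For each A -> αBβ: add FIRST(β)\{ε} to FOLLOW(B); if β nullable, add FOLLOW(A).
FOLLOW(A) = {$, c}


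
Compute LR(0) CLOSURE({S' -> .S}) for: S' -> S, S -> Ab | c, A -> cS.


Start: S' -> .S
For each item with dot before a nonterminal B, add B -> .γ for every B-production
Closure: [S' -> .S, S -> .Ab, S -> .c, A -> .cS]


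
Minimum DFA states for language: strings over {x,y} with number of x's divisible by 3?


Track (count of x) mod 3: states 0..2, accept at 0
Minimal DFA: 3 states


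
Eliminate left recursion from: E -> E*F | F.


Left-recursive alternatives: E*F; non-recursive: F
Introduce E': E -> FE', E' -> *FE' | ε


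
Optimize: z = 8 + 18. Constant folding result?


8 + 18 = 26 at compile time
Optimized: z = 26


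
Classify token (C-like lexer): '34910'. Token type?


Pattern: digits only
Type: INTEGER_LITERAL


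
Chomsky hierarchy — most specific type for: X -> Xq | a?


Left-linear: every RHS is a terminal or one nonterminal followed by a terminal
Classification: Type 3 (Regular)


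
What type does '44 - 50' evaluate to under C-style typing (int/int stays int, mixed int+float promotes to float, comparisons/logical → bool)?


Operand types: int - int
Rule: mixed int/float promotes to float; int/int stays int
Result type: int


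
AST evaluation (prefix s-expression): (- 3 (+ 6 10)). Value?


Evaluate inner: (+ 6 10) = 16
Evaluate root: (- 3 16) = -13
Result: -13


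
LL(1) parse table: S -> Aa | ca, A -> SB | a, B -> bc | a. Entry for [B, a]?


For [B, a]: 'a' ∈ FIRST(a)
Entry: B -> a


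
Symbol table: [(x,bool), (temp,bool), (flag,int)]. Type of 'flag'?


Lookup 'flag' → type int


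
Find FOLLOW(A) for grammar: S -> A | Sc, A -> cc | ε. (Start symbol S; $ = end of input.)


$ ∈ FOLLOW(S). For each A -> αBβ: add FIRST(β)\{ε} to FOLLOW(B); if β nullable, add FOLLOW(A).
FOLLOW(A) = {$, c}


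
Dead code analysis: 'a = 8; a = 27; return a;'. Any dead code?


first assignment to a is overwritten before any read
Dead: 'a = 8'


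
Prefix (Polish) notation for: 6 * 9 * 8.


left-to-right (same/higher precedence on left): tree is (* (* 6 9) 8)
Prefix: * * 6 9 8


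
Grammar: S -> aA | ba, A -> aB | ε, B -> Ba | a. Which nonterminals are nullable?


A nonterminal is nullable iff some alternative derives ε (directly, or every symbol in it is nullable)
Nullable: {A}


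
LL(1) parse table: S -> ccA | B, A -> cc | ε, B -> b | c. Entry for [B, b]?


For [B, b]: 'b' ∈ FIRST(b)
Entry: B -> b


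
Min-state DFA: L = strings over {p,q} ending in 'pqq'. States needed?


Track the longest suffix of input matching a prefix of 'pqq': 4 classes (prefixes of length 0..3)
Minimal DFA: 4 states


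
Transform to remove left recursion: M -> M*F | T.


Left-recursive alternatives: M*F; non-recursive: T
Introduce M': M -> TM', M' -> *FM' | ε


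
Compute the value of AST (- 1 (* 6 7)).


Evaluate inner: (* 6 7) = 42
Evaluate root: (- 1 42) = -41
Result: -41


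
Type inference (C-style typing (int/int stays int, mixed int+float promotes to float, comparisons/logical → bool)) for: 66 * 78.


Operand types: int * int
Rule: mixed int/float promotes to float; int/int stays int
Result type: int


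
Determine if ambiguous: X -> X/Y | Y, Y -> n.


precedence layered via separate nonterminal Y: deterministic
Unambiguous


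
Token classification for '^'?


Pattern: operator symbol
Type: OPERATOR


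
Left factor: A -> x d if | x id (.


Common prefix: 'x'
Factored: A -> x A', A' -> d if | id (


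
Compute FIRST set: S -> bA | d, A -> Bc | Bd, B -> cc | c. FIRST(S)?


Per alternative of S: FIRST(bA) = {b}; FIRST(d) = {d}
FIRST(S) = {b, d}


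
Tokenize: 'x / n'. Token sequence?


Scan left to right, longest-match per lexeme
Tokens: ID(x), OP(/), ID(n)


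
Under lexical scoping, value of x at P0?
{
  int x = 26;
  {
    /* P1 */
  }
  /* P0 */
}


x declared in the same block as P0
x = 26


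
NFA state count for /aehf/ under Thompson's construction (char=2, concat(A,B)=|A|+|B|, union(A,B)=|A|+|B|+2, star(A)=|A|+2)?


Syntax tree has 4 char leaf(s), 0 union(s), 0 star(s)
chars contribute 4×2 = 8; each union adds +2; each star adds +2
Total: 8 + 0 + 0 = 8 states


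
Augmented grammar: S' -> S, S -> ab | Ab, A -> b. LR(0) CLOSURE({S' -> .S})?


Start: S' -> .S
For each item with dot before a nonterminal B, add B -> .γ for every B-production
Closure: [S' -> .S, S -> .ab, S -> .Ab, A -> .b]


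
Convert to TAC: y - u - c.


Break into single-operator statements:
t1 = y - u
t2 = t1 - c


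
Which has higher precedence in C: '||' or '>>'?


'>>' is shift (level 8); '||' is logical OR (level 1)
Higher level binds tighter
'>>' has higher precedence than '||'


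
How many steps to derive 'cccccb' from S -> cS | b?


Derivation: S => cS => ccS => cccS => ccccS => cccccS => cccccb
Steps: 6


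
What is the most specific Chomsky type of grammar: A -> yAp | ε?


Single nonterminal LHS, but y^n p^n is not regular
Classification: Type 2 (Context-Free)


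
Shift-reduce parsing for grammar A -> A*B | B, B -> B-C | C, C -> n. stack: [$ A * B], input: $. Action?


handle 'A*B' on top; lookahead ∈ FOLLOW(A) = {*, $}
Action: reduce (A -> A*B)


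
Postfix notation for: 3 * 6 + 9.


Left to right (same or higher precedence on left)
Postfix: 3 6 * 9 +


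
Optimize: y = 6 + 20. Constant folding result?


6 + 20 = 26 at compile time
Optimized: y = 26


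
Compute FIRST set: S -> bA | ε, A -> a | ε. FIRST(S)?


Per alternative of S: FIRST(bA) = {b}; FIRST(ε) = {ε}
FIRST(S) = {b, ε}


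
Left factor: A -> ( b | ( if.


Common prefix: '('
Factored: A -> ( A', A' -> b | if


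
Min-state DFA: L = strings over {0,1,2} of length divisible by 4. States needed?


Track length mod 4: states 0..3, accept at 0
Minimal DFA: 4 states


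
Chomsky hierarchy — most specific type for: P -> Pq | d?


Left-linear: every RHS is a terminal or one nonterminal followed by a terminal
Classification: Type 3 (Regular)


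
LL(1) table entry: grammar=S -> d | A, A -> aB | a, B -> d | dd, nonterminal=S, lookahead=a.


For [S, a]: 'a' ∈ FIRST(A)
Entry: S -> A


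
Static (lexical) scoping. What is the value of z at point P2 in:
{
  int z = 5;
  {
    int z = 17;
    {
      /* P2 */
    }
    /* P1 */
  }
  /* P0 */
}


P2's block does not declare z; resolves to the enclosing declaration at depth 1
z = 17


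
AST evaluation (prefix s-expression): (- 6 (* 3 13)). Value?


Evaluate inner: (* 3 13) = 39
Evaluate root: (- 6 39) = -33
Result: -33


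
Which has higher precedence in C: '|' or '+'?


'+' is additive (level 9); '|' is bitwise OR (level 3)
Higher level binds tighter
'+' has higher precedence than '|'


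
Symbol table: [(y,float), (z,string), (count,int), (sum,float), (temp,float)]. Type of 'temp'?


Lookup 'temp' → type float


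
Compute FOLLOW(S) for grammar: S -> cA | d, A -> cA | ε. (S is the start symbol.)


$ ∈ FOLLOW(S). For each A -> αBβ: add FIRST(β)\{ε} to FOLLOW(B); if β nullable, add FOLLOW(A).
FOLLOW(S) = {$}


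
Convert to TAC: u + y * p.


Break into single-operator statements:
t1 = y * p
t2 = u + t1


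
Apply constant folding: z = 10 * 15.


10 * 15 = 150 at compile time
Optimized: z = 150


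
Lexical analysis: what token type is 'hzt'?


Pattern: letter/underscore followed by alphanumerics, not a keyword
Type: IDENTIFIER


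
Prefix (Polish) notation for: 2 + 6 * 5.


'*' binds tighter: tree is (+ 2 (* 6 5))
Prefix: + 2 * 6 5


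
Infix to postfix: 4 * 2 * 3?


Left to right (same or higher precedence on left)
Postfix: 4 2 * 3 *


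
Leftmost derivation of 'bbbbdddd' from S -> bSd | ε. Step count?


Derivation: S => bSd => bbSdd => bbbSddd => bbbbSdddd => bbbbdddd
Steps: 5


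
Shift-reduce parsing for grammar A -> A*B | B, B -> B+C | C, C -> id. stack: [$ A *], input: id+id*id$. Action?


no handle ('A*' is not any RHS); shift 'id'
Action: shift


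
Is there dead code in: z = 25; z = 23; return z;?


first assignment to z is overwritten before any read
Dead: 'z = 25'


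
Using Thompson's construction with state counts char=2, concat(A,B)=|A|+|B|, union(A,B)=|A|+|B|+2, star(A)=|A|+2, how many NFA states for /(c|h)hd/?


Syntax tree has 4 char leaf(s), 1 union(s), 0 star(s)
chars contribute 4×2 = 8; each union adds +2; each star adds +2
Total: 8 + 2 + 0 = 10 states


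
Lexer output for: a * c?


Scan left to right, longest-match per lexeme
Tokens: ID(a), OP(*), ID(c)


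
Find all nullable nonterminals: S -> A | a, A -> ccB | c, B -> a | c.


A nonterminal is nullable iff some alternative derives ε (directly, or every symbol in it is nullable)
Nullable: {}


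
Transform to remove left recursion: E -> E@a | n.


Left-recursive alternatives: E@a; non-recursive: n
Introduce E': E -> nE', E' -> @aE' | ε


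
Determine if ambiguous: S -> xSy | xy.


balanced x^n…y^n: each string has a unique parse
Unambiguous


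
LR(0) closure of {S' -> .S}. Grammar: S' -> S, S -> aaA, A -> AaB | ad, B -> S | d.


Start: S' -> .S
For each item with dot before a nonterminal B, add B -> .γ for every B-production
Closure: [S' -> .S, S -> .aaA]


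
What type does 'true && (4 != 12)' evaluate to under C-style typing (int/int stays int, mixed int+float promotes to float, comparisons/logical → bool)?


Operand types: bool && bool
Rule: logical operators take bool operands and yield bool
Result type: bool


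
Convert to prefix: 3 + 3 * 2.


'*' binds tighter: tree is (+ 3 (* 3 2))
Prefix: + 3 * 3 2


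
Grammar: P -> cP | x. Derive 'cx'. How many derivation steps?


Derivation: P => cP => cx
Steps: 2


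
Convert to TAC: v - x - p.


Break into single-operator statements:
t1 = v - x
t2 = t1 - p


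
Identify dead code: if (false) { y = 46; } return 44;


condition is constant false, so the whole block is unreachable
Dead: 'if (false) { y = 46; }'


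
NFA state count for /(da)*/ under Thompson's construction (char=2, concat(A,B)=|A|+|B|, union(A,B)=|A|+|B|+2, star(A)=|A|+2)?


Syntax tree has 2 char leaf(s), 0 union(s), 1 star(s)
chars contribute 2×2 = 4; each union adds +2; each star adds +2
Total: 4 + 0 + 2 = 6 states


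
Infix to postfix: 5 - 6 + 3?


Left to right (same or higher precedence on left)
Postfix: 5 6 - 3 +


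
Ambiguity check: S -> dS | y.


right-linear, alternatives start with distinct terminals 'd' vs 'y': unique leftmost derivation
Unambiguous


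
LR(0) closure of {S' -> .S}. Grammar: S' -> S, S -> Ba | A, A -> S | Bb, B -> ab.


Start: S' -> .S
For each item with dot before a nonterminal B, add B -> .γ for every B-production
Closure: [S' -> .S, S -> .Ba, S -> .A, B -> .ab, A -> .S, A -> .Bb]


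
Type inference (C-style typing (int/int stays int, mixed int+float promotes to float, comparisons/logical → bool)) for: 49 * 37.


Operand types: int * int
Rule: mixed int/float promotes to float; int/int stays int
Result type: int


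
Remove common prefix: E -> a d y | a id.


Common prefix: 'a'
Factored: E -> a E', E' -> d y | id


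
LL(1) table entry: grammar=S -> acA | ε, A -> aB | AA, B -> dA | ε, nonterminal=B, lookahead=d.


For [B, d]: 'd' ∈ FIRST(dA)
Entry: B -> dA


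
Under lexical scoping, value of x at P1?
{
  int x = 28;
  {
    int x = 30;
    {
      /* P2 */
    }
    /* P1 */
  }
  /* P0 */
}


x declared in the same block as P1
x = 30


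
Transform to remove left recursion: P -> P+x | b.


Left-recursive alternatives: P+x; non-recursive: b
Introduce P': P -> bP', P' -> +xP' | ε


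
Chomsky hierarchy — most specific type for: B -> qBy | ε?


Single nonterminal LHS, but q^n y^n is not regular
Classification: Type 2 (Context-Free)


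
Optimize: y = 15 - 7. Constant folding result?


15 - 7 = 8 at compile time
Optimized: y = 8


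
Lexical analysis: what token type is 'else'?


Pattern: reserved word
Type: KEYWORD


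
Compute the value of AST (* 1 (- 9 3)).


Evaluate inner: (- 9 3) = 6
Evaluate root: (* 1 6) = 6
Result: 6


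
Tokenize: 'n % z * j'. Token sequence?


Scan left to right, longest-match per lexeme
Tokens: ID(n), OP(%), ID(z), OP(*), ID(j)


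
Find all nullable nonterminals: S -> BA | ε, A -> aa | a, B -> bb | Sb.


A nonterminal is nullable iff some alternative derives ε (directly, or every symbol in it is nullable)
Nullable: {S}


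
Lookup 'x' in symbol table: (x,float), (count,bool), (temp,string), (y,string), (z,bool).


Lookup 'x' → type float


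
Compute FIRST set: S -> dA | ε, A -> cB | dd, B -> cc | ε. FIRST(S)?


Per alternative of S: FIRST(dA) = {d}; FIRST(ε) = {ε}
FIRST(S) = {d, ε}


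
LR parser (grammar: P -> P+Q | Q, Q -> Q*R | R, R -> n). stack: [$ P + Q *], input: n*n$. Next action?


no handle; shift 'n'
Action: shift


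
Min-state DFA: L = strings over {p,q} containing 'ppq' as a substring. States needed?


KMP-style automaton: 3 progress states + 1 absorbing accept = 4
Minimal DFA: 4 states


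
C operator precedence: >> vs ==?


'>>' is shift (level 8); '==' is equality (level 6)
Higher level binds tighter
'>>' has higher precedence than '=='


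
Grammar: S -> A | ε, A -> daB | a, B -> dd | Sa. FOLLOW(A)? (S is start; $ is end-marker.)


$ ∈ FOLLOW(S). For each A -> αBβ: add FIRST(β)\{ε} to FOLLOW(B); if β nullable, add FOLLOW(A).
FOLLOW(A) = {$, a}


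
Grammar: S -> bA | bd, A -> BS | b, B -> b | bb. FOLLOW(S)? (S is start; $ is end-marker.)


$ ∈ FOLLOW(S). For each A -> αBβ: add FIRST(β)\{ε} to FOLLOW(B); if β nullable, add FOLLOW(A).
FOLLOW(S) = {$}


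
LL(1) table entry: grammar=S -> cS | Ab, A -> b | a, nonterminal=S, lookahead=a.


For [S, a]: 'a' ∈ FIRST(Ab)
Entry: S -> Ab


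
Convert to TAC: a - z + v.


Break into single-operator statements:
t1 = a - z
t2 = t1 + v


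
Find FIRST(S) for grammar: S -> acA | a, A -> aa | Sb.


Per alternative of S: FIRST(acA) = {a}; FIRST(a) = {a}
FIRST(S) = {a}


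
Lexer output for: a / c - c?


Scan left to right, longest-match per lexeme
Tokens: ID(a), OP(/), ID(c), OP(-), ID(c)


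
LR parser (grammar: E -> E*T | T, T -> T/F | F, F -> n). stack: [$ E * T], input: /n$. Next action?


'/' can extend T; shift to build T -> T/F
Action: shift


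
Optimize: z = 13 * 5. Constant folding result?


13 * 5 = 65 at compile time
Optimized: z = 65


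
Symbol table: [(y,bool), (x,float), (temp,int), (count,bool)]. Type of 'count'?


Lookup 'count' → type bool


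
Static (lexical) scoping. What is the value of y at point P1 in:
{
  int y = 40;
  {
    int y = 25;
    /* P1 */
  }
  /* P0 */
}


y declared in the same block as P1
y = 25


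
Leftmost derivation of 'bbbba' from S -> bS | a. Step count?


Derivation: S => bS => bbS => bbbS => bbbbS => bbbba
Steps: 5


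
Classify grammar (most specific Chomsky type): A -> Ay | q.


Left-linear: every RHS is a terminal or one nonterminal followed by a terminal
Classification: Type 3 (Regular)


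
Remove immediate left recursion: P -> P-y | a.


Left-recursive alternatives: P-y; non-recursive: a
Introduce P': P -> aP', P' -> -yP' | ε


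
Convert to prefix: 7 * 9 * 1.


left-to-right (same/higher precedence on left): tree is (* (* 7 9) 1)
Prefix: * * 7 9 1


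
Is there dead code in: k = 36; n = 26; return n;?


k is assigned but never read
Dead: 'k = 36'


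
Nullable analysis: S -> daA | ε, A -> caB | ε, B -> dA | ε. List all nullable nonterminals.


A nonterminal is nullable iff some alternative derives ε (directly, or every symbol in it is nullable)
Nullable: {A, B, S}


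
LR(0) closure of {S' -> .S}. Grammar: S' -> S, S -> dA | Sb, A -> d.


Start: S' -> .S
For each item with dot before a nonterminal B, add B -> .γ for every B-production
Closure: [S' -> .S, S -> .dA, S -> .Sb]


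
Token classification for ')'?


Pattern: delimiter/punctuation
Type: PUNCTUATION


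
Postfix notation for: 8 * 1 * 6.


Left to right (same or higher precedence on left)
Postfix: 8 1 * 6 *


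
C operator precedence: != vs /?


'/' is multiplicative (level 10); '!=' is equality (level 6)
Higher level binds tighter
'/' has higher precedence than '!='


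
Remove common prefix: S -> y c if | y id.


Common prefix: 'y'
Factored: S -> y S', S' -> c if | id


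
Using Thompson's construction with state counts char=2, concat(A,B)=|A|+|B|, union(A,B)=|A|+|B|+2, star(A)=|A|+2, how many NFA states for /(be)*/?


Syntax tree has 2 char leaf(s), 0 union(s), 1 star(s)
chars contribute 2×2 = 4; each union adds +2; each star adds +2
Total: 4 + 0 + 2 = 6 states


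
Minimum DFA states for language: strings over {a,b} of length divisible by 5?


Track length mod 5: states 0..4, accept at 0
Minimal DFA: 5 states


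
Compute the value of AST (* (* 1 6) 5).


Evaluate inner: (* 1 6) = 6
Evaluate root: (* 6 5) = 30
Result: 30


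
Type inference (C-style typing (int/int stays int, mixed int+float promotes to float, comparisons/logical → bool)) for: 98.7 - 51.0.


Operand types: float - float
Rule: mixed int/float promotes to float; int/int stays int
Result type: float


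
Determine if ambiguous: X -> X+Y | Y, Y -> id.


precedence layered via separate nonterminal Y: deterministic
Unambiguous


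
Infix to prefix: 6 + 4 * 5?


'*' binds tighter: tree is (+ 6 (* 4 5))
Prefix: + 6 * 4 5


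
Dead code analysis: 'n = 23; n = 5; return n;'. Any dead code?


first assignment to n is overwritten before any read
Dead: 'n = 23'


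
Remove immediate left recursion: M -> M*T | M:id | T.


Left-recursive alternatives: M*T, M:id; non-recursive: T
Introduce M': M -> TM', M' -> *TM' | :idM' | ε


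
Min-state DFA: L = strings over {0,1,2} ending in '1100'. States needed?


Track the longest suffix of input matching a prefix of '1100': 5 classes (prefixes of length 0..4)
Minimal DFA: 5 states


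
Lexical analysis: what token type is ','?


Pattern: delimiter/punctuation
Type: PUNCTUATION


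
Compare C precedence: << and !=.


'<<' is shift (level 8); '!=' is equality (level 6)
Higher level binds tighter
'<<' has higher precedence than '!='


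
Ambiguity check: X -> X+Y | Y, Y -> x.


precedence layered via separate nonterminal Y: deterministic
Unambiguous


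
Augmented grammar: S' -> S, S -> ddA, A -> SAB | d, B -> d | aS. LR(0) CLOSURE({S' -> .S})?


Start: S' -> .S
For each item with dot before a nonterminal B, add B -> .γ for every B-production
Closure: [S' -> .S, S -> .ddA]


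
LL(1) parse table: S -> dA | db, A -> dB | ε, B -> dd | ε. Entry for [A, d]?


For [A, d]: 'd' ∈ FIRST(dB)
Entry: A -> dB


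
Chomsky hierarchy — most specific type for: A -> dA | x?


Right-linear: every RHS is a terminal or a terminal followed by one nonterminal
Classification: Type 3 (Regular)


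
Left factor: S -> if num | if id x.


Common prefix: 'if'
Factored: S -> if S', S' -> num | id x


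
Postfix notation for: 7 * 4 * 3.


Left to right (same or higher precedence on left)
Postfix: 7 4 * 3 *


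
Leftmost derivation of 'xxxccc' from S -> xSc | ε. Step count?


Derivation: S => xSc => xxScc => xxxSccc => xxxccc
Steps: 4


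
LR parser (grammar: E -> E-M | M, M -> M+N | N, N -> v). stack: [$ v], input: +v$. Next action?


'v' on top is the handle for N -> v
Action: reduce (N -> v)


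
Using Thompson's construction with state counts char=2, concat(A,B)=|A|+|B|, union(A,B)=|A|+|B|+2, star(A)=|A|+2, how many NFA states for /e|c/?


Syntax tree has 2 char leaf(s), 1 union(s), 0 star(s)
chars contribute 2×2 = 4; each union adds +2; each star adds +2
Total: 4 + 2 + 0 = 6 states


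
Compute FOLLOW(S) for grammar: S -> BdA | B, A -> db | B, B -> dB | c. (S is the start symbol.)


$ ∈ FOLLOW(S). For each A -> αBβ: add FIRST(β)\{ε} to FOLLOW(B); if β nullable, add FOLLOW(A).
FOLLOW(S) = {$}


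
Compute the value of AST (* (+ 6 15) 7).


Evaluate inner: (+ 6 15) = 21
Evaluate root: (* 21 7) = 147
Result: 147


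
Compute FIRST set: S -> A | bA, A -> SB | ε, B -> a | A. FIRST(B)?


Per alternative of B: FIRST(a) = {a}; FIRST(A) = {a, b, ε}
FIRST(B) = {a, b, ε}


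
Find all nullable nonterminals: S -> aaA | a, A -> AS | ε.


A nonterminal is nullable iff some alternative derives ε (directly, or every symbol in it is nullable)
Nullable: {A}


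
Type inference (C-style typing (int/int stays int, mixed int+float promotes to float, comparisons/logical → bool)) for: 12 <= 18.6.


Operand types: int <= float
Rule: comparison yields bool
Result type: bool


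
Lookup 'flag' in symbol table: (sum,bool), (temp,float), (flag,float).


Lookup 'flag' → type float


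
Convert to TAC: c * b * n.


Break into single-operator statements:
t1 = c * b
t2 = t1 * n


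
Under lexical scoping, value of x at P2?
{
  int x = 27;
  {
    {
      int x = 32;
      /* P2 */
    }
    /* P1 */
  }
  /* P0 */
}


x declared in the same block as P2
x = 32


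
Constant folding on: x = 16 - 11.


16 - 11 = 5 at compile time
Optimized: x = 5


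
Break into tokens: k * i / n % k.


Scan left to right, longest-match per lexeme
Tokens: ID(k), OP(*), ID(i), OP(/), ID(n), OP(%), ID(k)


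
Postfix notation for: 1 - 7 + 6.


Left to right (same or higher precedence on left)
Postfix: 1 7 - 6 +


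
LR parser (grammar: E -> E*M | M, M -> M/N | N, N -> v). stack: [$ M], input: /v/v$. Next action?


shift '/' to continue M -> M/N
Action: shift


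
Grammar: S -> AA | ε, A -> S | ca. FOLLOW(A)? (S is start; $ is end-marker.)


$ ∈ FOLLOW(S). For each A -> αBβ: add FIRST(β)\{ε} to FOLLOW(B); if β nullable, add FOLLOW(A).
FOLLOW(A) = {$, c}


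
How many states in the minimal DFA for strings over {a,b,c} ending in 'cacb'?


Track the longest suffix of input matching a prefix of 'cacb': 5 classes (prefixes of length 0..4)
Minimal DFA: 5 states


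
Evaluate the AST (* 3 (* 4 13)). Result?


Evaluate inner: (* 4 13) = 52
Evaluate root: (* 3 52) = 156
Result: 156


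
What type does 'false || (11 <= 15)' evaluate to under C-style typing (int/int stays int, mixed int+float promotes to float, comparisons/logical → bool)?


Operand types: bool || bool
Rule: logical operators take bool operands and yield bool
Result type: bool


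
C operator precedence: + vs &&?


'+' is additive (level 9); '&&' is logical AND (level 2)
Higher level binds tighter
'+' has higher precedence than '&&'


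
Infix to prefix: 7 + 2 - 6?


left-to-right (same/higher precedence on left): tree is (- (+ 7 2) 6)
Prefix: - + 7 2 6


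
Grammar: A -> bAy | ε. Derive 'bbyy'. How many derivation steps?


Derivation: A => bAy => bbAyy => bbyy
Steps: 3


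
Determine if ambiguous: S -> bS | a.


right-linear, alternatives start with distinct terminals 'b' vs 'a': unique leftmost derivation
Unambiguous


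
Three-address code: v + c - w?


Break into single-operator statements:
t1 = v + c
t2 = t1 - w


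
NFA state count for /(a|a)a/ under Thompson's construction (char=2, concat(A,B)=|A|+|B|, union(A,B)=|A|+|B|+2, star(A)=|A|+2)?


Syntax tree has 3 char leaf(s), 1 union(s), 0 star(s)
chars contribute 3×2 = 6; each union adds +2; each star adds +2
Total: 6 + 2 + 0 = 8 states


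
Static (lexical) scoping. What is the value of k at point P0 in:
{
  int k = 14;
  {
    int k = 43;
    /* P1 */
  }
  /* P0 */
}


k declared in the same block as P0
k = 14


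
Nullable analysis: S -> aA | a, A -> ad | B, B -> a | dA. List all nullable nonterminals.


A nonterminal is nullable iff some alternative derives ε (directly, or every symbol in it is nullable)
Nullable: {}


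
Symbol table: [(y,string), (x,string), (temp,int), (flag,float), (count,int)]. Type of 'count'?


Lookup 'count' → type int


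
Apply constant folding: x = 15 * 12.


15 * 12 = 180 at compile time
Optimized: x = 180


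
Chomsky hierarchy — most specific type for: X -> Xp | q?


Left-linear: every RHS is a terminal or one nonterminal followed by a terminal
Classification: Type 3 (Regular)


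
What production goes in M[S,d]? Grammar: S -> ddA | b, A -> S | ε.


For [S, d]: 'd' ∈ FIRST(ddA)
Entry: S -> ddA


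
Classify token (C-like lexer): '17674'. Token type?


Pattern: digits only
Type: INTEGER_LITERAL


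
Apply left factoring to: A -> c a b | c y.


Common prefix: 'c'
Factored: A -> c A', A' -> a b | y


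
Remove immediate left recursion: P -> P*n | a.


Left-recursive alternatives: P*n; non-recursive: a
Introduce P': P -> aP', P' -> *nP' | ε


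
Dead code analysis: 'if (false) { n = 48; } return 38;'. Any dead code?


condition is constant false, so the whole block is unreachable
Dead: 'if (false) { n = 48; }'


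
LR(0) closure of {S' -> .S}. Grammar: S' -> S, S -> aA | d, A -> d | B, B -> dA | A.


Start: S' -> .S
For each item with dot before a nonterminal B, add B -> .γ for every B-production
Closure: [S' -> .S, S -> .aA, S -> .d]


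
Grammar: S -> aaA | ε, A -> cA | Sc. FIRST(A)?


Per alternative of A: FIRST(cA) = {c}; FIRST(Sc) = {a, c}
FIRST(A) = {a, c}


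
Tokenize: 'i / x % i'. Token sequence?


Scan left to right, longest-match per lexeme
Tokens: ID(i), OP(/), ID(x), OP(%), ID(i)


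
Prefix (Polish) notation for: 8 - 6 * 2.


'*' binds tighter: tree is (- 8 (* 6 2))
Prefix: - 8 * 6 2


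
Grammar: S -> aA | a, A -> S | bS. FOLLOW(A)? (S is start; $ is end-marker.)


$ ∈ FOLLOW(S). For each A -> αBβ: add FIRST(β)\{ε} to FOLLOW(B); if β nullable, add FOLLOW(A).
FOLLOW(A) = {$}


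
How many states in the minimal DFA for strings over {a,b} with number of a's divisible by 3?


Track (count of a) mod 3: states 0..2, accept at 0
Minimal DFA: 3 states


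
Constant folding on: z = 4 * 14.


4 * 14 = 56 at compile time
Optimized: z = 56


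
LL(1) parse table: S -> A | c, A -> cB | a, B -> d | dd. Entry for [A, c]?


For [A, c]: 'c' ∈ FIRST(cB)
Entry: A -> cB


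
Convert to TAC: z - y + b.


Break into single-operator statements:
t1 = z - y
t2 = t1 + b


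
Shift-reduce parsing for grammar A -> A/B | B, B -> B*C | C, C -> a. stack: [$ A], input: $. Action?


start symbol A on stack, input exhausted
Action: accept


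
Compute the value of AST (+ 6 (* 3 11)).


Evaluate inner: (* 3 11) = 33
Evaluate root: (+ 6 33) = 39
Result: 39


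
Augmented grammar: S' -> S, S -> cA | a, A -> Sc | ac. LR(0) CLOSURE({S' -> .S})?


Start: S' -> .S
For each item with dot before a nonterminal B, add B -> .γ for every B-production
Closure: [S' -> .S, S -> .cA, S -> .a]


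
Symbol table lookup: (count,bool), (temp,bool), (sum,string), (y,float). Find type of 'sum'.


Lookup 'sum' → type string


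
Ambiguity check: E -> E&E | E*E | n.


'n&n*n' has two parse trees (no precedence encoded between & and *)
Ambiguous


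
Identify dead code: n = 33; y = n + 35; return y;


n is read by y's definition; y is returned
No dead code


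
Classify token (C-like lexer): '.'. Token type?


Pattern: operator symbol
Type: OPERATOR
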